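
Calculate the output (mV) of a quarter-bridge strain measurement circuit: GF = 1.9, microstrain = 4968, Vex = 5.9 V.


Quarter bridge output: Vout = (GF * epsilon * Vex) / 4.
Vout = (1.9 * 4968e-6 * 5.9) / 4
Vout = 0.05569128 / 4 V
Vout = 0.01392282 V = 13.9228 mV

13.9228 mV


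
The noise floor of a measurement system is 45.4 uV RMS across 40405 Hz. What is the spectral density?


Noise spectral density = Vrms / sqrt(BW).
NSD = 45.4 / sqrt(40405)
NSD = 45.4 / 201.01
NSD = 0.2259 uV/sqrt(Hz)

0.2259 uV/sqrt(Hz)


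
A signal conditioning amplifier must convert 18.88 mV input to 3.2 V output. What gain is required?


Gain = Vout / Vin (converting to same units).
G = 3.2 V / 18.88 mV
G = 3200.0 mV / 18.88 mV
G = 169.49

169.49


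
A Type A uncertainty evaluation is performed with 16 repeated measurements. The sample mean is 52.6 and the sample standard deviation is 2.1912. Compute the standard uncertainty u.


The standard uncertainty for Type A evaluation is u = s / sqrt(n).
u = 2.1912 / sqrt(16)
u = 2.1912 / 4.0
u = 0.5478

0.5478


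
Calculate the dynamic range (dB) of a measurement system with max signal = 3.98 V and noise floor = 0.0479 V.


Dynamic range = 20 * log10(Vmax / Vnoise).
DR = 20 * log10(3.98 / 0.0479)
DR = 20 * log10(83.09)
DR = 38.39 dB

38.39 dB


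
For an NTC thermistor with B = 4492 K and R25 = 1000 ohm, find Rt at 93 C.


NTC thermistor equation: Rt = R25 * exp(B * (1/T - 1/T25)).
T in Kelvin: 366.15 K, T25 = 298.15 K
1/T - 1/T25 = 1/366.15 - 1/298.15 = -0.0006229
B * (1/T - 1/T25) = 4492 * -0.0006229 = -2.798
Rt = 1000 * exp(-2.798) = 60.9 ohm

60.9 ohm


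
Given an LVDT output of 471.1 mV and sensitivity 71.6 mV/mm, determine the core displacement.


Displacement = Vout / sensitivity.
d = 471.1 / 71.6
d = 6.58 mm

6.58 mm


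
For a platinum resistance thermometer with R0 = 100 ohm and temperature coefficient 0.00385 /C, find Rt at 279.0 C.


The RTD equation: Rt = R0 * (1 + alpha * T).
Rt = 100 * (1 + 0.00385 * 279.0)
Rt = 100 * (1 + 1.07415)
Rt = 100 * 2.07415
Rt = 207.415 ohm

207.415 ohm


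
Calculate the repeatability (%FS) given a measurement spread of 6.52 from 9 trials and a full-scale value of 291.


Repeatability = (spread / full scale) * 100%.
R = (6.52 / 291) * 100
R = 2.241 %FS

2.241 %FS


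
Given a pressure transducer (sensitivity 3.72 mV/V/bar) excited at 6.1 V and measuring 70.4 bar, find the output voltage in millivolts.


Output = sensitivity * Vex * P.
Vout = 3.72 * 6.1 * 70.4
Vout = 22.692 * 70.4
Vout = 1597.52 mV

1597.52 mV


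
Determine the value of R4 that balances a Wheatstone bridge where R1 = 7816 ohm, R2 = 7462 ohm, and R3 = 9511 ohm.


At balance: R1*R4 = R2*R3, so R4 = R2*R3/R1.
R4 = 7462 * 9511 / 7816
R4 = 70971082 / 7816
R4 = 9080.23 ohm

9080.23 ohm


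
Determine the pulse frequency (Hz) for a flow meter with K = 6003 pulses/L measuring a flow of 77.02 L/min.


Frequency = K * Q / 60 (converting L/min to L/s).
f = 6003 * 77.02 / 60
f = 462351.06 / 60
f = 7705.85 Hz

7705.85 Hz


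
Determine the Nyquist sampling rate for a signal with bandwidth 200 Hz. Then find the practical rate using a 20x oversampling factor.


By Nyquist theorem, fs_min = 2 * fmax.
fs_min = 2 * 200 = 400 Hz
Practical rate = 20 * fs_min = 20 * 400 = 8000 Hz

fs_min = 400 Hz, fs_practical = 8000 Hz


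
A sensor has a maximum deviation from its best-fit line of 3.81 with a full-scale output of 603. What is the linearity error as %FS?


Linearity error = (max deviation / full scale) * 100%.
Linearity = (3.81 / 603) * 100
Linearity = 0.632 %FS

0.632 %FS


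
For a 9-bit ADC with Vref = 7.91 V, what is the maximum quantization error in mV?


The maximum quantization error is +/- LSB/2.
LSB = Vref / 2^n = 7.91 / 512 = 0.01544922 V
Max error = LSB / 2 = 0.01544922 / 2 = 0.00772461 V
Max error = 7.7246 mV

7.7246 mV


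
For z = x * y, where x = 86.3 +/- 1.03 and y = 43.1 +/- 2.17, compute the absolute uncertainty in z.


For a product z = x*y, the relative uncertainty is:
uz/z = sqrt((ux/x)^2 + (uy/y)^2)
Relative uncertainties: ux/x = 1.03/86.3 = 0.011935
uy/y = 2.17/43.1 = 0.050348
z = 86.3 * 43.1 = 3719.5
uz = 3719.5 * sqrt(0.011935^2 + 0.050348^2) = 192.461

192.461


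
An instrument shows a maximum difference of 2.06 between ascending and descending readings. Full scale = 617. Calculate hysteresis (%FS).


Hysteresis = (max difference / full scale) * 100%.
H = (2.06 / 617) * 100
H = 0.334 %FS

0.334 %FS


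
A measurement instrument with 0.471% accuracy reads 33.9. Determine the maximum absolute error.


Absolute error = (accuracy% / 100) * reading.
Error = (0.471 / 100) * 33.9
Error = 0.00471 * 33.9
Error = 0.1597

0.1597


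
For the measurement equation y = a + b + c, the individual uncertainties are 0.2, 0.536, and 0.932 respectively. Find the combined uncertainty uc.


For a sum of independent quantities, uc = sqrt(u1^2 + u2^2 + u3^2).
uc = sqrt(0.2^2 + 0.536^2 + 0.932^2)
uc = sqrt(0.04 + 0.287296 + 0.868624)
uc = 1.0936

1.0936


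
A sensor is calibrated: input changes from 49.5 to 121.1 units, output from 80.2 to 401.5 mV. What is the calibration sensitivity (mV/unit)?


Sensitivity = (y2 - y1) / (x2 - x1).
S = (401.5 - 80.2) / (121.1 - 49.5)
S = 321.3 / 71.6
S = 4.4874 mV/unit

4.4874 mV/unit


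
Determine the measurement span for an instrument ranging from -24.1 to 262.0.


Span = upper range - lower range.
Span = 262.0 - (-24.1)
Span = 286.1

286.1


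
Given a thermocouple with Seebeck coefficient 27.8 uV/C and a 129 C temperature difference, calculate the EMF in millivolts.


The thermocouple output V = sensitivity * dT.
V = 27.8 uV/C * 129 C
V = 3586.2 uV
V = 3.586 mV

3.586 mV


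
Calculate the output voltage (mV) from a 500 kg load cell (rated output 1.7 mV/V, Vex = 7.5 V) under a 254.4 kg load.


Vout = rated_output * Vex * (load / capacity).
Vout = 1.7 * 7.5 * (254.4 / 500)
Vout = 1.7 * 7.5 * 0.5088
Vout = 6.487 mV

6.487 mV


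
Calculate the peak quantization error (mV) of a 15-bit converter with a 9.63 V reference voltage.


The maximum quantization error is +/- LSB/2.
LSB = Vref / 2^n = 9.63 / 32768 = 0.00029388 V
Max error = LSB / 2 = 0.00029388 / 2 = 0.00014694 V
Max error = 0.1469 mV

0.1469 mV


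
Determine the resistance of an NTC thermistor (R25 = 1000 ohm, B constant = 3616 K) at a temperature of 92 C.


NTC thermistor equation: Rt = R25 * exp(B * (1/T - 1/T25)).
T in Kelvin: 365.15 K, T25 = 298.15 K
1/T - 1/T25 = 1/365.15 - 1/298.15 = -0.00061542
B * (1/T - 1/T25) = 3616 * -0.00061542 = -2.2253
Rt = 1000 * exp(-2.2253) = 108.0 ohm

108.0 ohm


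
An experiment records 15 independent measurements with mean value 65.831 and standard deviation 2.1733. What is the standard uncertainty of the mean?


The standard uncertainty for Type A evaluation is u = s / sqrt(n).
u = 2.1733 / sqrt(15)
u = 2.1733 / 3.873
u = 0.5611

0.5611


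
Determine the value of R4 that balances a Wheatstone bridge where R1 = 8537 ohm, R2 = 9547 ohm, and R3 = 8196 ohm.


At balance: R1*R4 = R2*R3, so R4 = R2*R3/R1.
R4 = 9547 * 8196 / 8537
R4 = 78247212 / 8537
R4 = 9165.66 ohm

9165.66 ohm


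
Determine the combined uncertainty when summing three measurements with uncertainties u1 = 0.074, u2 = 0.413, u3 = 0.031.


For a sum of independent quantities, uc = sqrt(u1^2 + u2^2 + u3^2).
uc = sqrt(0.074^2 + 0.413^2 + 0.031^2)
uc = sqrt(0.005476 + 0.170569 + 0.000961)
uc = 0.4207

0.4207


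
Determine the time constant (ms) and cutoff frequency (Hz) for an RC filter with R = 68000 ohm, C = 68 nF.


Time constant: tau = R * C.
tau = 68000 * 6.80e-08 = 0.004624 s
tau = 4.624 ms
Cutoff frequency: fc = 1 / (2*pi*R*C).
fc = 1 / (2*pi*0.004624) = 34.42 Hz

tau = 4.624 ms, fc = 34.42 Hz


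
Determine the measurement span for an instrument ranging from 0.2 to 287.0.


Span = upper range - lower range.
Span = 287.0 - (0.2)
Span = 286.8

286.8


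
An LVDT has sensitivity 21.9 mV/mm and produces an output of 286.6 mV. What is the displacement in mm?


Displacement = Vout / sensitivity.
d = 286.6 / 21.9
d = 13.087 mm

13.087 mm


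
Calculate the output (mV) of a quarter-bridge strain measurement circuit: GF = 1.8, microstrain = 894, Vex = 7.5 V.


Quarter bridge output: Vout = (GF * epsilon * Vex) / 4.
Vout = (1.8 * 894e-6 * 7.5) / 4
Vout = 0.012069 / 4 V
Vout = 0.00301725 V = 3.0172 mV

3.0172 mV


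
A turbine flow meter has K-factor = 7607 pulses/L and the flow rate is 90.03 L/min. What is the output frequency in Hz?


Frequency = K * Q / 60 (converting L/min to L/s).
f = 7607 * 90.03 / 60
f = 684858.21 / 60
f = 11414.3 Hz

11414.3 Hz


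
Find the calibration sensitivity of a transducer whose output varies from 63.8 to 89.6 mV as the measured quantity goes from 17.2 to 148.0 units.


Sensitivity = (y2 - y1) / (x2 - x1).
S = (89.6 - 63.8) / (148.0 - 17.2)
S = 25.8 / 130.8
S = 0.1972 mV/unit

0.1972 mV/unit


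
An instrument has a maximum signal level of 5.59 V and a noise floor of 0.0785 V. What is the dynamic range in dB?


Dynamic range = 20 * log10(Vmax / Vnoise).
DR = 20 * log10(5.59 / 0.0785)
DR = 20 * log10(71.21)
DR = 37.05 dB

37.05 dB


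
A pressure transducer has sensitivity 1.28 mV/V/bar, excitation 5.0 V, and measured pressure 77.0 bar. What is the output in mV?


Output = sensitivity * Vex * P.
Vout = 1.28 * 5.0 * 77.0
Vout = 6.4 * 77.0
Vout = 492.8 mV

492.8 mV


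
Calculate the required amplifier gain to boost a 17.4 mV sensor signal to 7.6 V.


Gain = Vout / Vin (converting to same units).
G = 7.6 V / 17.4 mV
G = 7600.0 mV / 17.4 mV
G = 436.78

436.78


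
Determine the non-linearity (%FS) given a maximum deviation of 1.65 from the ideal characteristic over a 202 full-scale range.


Linearity error = (max deviation / full scale) * 100%.
Linearity = (1.65 / 202) * 100
Linearity = 0.817 %FS

0.817 %FS


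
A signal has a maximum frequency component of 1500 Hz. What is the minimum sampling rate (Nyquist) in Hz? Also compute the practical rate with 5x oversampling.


By Nyquist theorem, fs_min = 2 * fmax.
fs_min = 2 * 1500 = 3000 Hz
Practical rate = 5 * fs_min = 5 * 3000 = 15000 Hz

fs_min = 3000 Hz, fs_practical = 15000 Hz


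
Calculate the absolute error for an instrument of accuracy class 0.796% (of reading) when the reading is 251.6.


Absolute error = (accuracy% / 100) * reading.
Error = (0.796 / 100) * 251.6
Error = 0.00796 * 251.6
Error = 2.0027

2.0027


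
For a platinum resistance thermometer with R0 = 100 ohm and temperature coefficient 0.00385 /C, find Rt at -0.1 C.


The RTD equation: Rt = R0 * (1 + alpha * T).
Rt = 100 * (1 + 0.00385 * -0.1)
Rt = 100 * (1 + -0.000385)
Rt = 100 * 0.999615
Rt = 99.962 ohm

99.962 ohm


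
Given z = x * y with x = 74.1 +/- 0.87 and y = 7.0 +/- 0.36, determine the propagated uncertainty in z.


For a product z = x*y, the relative uncertainty is:
uz/z = sqrt((ux/x)^2 + (uy/y)^2)
Relative uncertainties: ux/x = 0.87/74.1 = 0.011741
uy/y = 0.36/7.0 = 0.051429
z = 74.1 * 7.0 = 518.7
uz = 518.7 * sqrt(0.011741^2 + 0.051429^2) = 27.362

27.362


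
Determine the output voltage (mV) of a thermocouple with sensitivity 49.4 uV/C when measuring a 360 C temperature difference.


The thermocouple output V = sensitivity * dT.
V = 49.4 uV/C * 360 C
V = 17784.0 uV
V = 17.784 mV

17.784 mV


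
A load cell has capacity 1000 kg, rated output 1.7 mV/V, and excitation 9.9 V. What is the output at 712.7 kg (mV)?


Vout = rated_output * Vex * (load / capacity).
Vout = 1.7 * 9.9 * (712.7 / 1000)
Vout = 1.7 * 9.9 * 0.7127
Vout = 11.995 mV

11.995 mV


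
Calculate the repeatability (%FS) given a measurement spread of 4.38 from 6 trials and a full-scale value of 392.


Repeatability = (spread / full scale) * 100%.
R = (4.38 / 392) * 100
R = 1.117 %FS

1.117 %FS


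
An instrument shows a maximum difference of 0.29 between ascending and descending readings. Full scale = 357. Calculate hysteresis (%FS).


Hysteresis = (max difference / full scale) * 100%.
H = (0.29 / 357) * 100
H = 0.081 %FS

0.081 %FS


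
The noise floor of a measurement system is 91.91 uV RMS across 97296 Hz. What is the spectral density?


Noise spectral density = Vrms / sqrt(BW).
NSD = 91.91 / sqrt(97296)
NSD = 91.91 / 311.9231
NSD = 0.2947 uV/sqrt(Hz)

0.2947 uV/sqrt(Hz)


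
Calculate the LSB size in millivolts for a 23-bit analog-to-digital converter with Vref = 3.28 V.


The resolution (LSB) of an ADC is Vref / 2^n.
LSB = 3.28 / 2^23
LSB = 3.28 / 8388608
LSB = 3.9e-07 V = 0.00039101 mV

0.00039101 mV


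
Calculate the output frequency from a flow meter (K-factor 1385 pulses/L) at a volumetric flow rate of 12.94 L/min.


Frequency = K * Q / 60 (converting L/min to L/s).
f = 1385 * 12.94 / 60
f = 17921.9 / 60
f = 298.7 Hz

298.7 Hz


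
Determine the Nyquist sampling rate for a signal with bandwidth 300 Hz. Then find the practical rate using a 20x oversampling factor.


By Nyquist theorem, fs_min = 2 * fmax.
fs_min = 2 * 300 = 600 Hz
Practical rate = 20 * fs_min = 20 * 600 = 12000 Hz

fs_min = 600 Hz, fs_practical = 12000 Hz


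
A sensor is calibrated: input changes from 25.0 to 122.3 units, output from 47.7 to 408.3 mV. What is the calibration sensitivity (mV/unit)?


Sensitivity = (y2 - y1) / (x2 - x1).
S = (408.3 - 47.7) / (122.3 - 25.0)
S = 360.6 / 97.3
S = 3.7061 mV/unit

3.7061 mV/unit


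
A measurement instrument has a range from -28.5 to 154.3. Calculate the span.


Span = upper range - lower range.
Span = 154.3 - (-28.5)
Span = 182.8

182.8


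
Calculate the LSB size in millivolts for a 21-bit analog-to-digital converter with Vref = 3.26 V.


The resolution (LSB) of an ADC is Vref / 2^n.
LSB = 3.26 / 2^21
LSB = 3.26 / 2097152
LSB = 1.55e-06 V = 0.00155449 mV

0.00155449 mV


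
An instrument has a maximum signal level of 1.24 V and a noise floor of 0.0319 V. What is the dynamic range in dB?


Dynamic range = 20 * log10(Vmax / Vnoise).
DR = 20 * log10(1.24 / 0.0319)
DR = 20 * log10(38.87)
DR = 31.79 dB

31.79 dB


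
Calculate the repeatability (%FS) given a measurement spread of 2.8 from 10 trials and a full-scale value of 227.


Repeatability = (spread / full scale) * 100%.
R = (2.8 / 227) * 100
R = 1.233 %FS

1.233 %FS


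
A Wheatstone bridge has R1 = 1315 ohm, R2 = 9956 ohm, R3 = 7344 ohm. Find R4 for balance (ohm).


At balance: R1*R4 = R2*R3, so R4 = R2*R3/R1.
R4 = 9956 * 7344 / 1315
R4 = 73116864 / 1315
R4 = 55602.18 ohm

55602.18 ohm


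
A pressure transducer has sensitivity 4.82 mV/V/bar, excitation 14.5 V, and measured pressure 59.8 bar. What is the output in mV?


Output = sensitivity * Vex * P.
Vout = 4.82 * 14.5 * 59.8
Vout = 69.89 * 59.8
Vout = 4179.42 mV

4179.42 mV


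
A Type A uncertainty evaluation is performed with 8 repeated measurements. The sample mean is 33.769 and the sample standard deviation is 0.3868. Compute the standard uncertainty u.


The standard uncertainty for Type A evaluation is u = s / sqrt(n).
u = 0.3868 / sqrt(8)
u = 0.3868 / 2.8284
u = 0.1368

0.1368


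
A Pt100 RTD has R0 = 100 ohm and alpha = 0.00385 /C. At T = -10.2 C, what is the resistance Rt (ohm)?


The RTD equation: Rt = R0 * (1 + alpha * T).
Rt = 100 * (1 + 0.00385 * -10.2)
Rt = 100 * (1 + -0.03927)
Rt = 100 * 0.96073
Rt = 96.073 ohm

96.073 ohm


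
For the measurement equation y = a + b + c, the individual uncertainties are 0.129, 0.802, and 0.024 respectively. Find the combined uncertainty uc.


For a sum of independent quantities, uc = sqrt(u1^2 + u2^2 + u3^2).
uc = sqrt(0.129^2 + 0.802^2 + 0.024^2)
uc = sqrt(0.016641 + 0.643204 + 0.000576)
uc = 0.8127

0.8127


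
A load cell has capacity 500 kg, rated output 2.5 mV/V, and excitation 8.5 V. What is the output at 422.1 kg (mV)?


Vout = rated_output * Vex * (load / capacity).
Vout = 2.5 * 8.5 * (422.1 / 500)
Vout = 2.5 * 8.5 * 0.8442
Vout = 17.939 mV

17.939 mV


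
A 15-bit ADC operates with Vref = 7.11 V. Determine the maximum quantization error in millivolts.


The maximum quantization error is +/- LSB/2.
LSB = Vref / 2^n = 7.11 / 32768 = 0.00021698 V
Max error = LSB / 2 = 0.00021698 / 2 = 0.00010849 V
Max error = 0.1085 mV

0.1085 mV


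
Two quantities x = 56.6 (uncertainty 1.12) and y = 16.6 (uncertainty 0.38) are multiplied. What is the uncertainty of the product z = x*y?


For a product z = x*y, the relative uncertainty is:
uz/z = sqrt((ux/x)^2 + (uy/y)^2)
Relative uncertainties: ux/x = 1.12/56.6 = 0.019788
uy/y = 0.38/16.6 = 0.022892
z = 56.6 * 16.6 = 939.6
uz = 939.6 * sqrt(0.019788^2 + 0.022892^2) = 28.43

28.43


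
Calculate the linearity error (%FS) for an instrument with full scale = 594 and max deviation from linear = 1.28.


Linearity error = (max deviation / full scale) * 100%.
Linearity = (1.28 / 594) * 100
Linearity = 0.215 %FS

0.215 %FS


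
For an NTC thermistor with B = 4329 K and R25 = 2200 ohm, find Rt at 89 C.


NTC thermistor equation: Rt = R25 * exp(B * (1/T - 1/T25)).
T in Kelvin: 362.15 K, T25 = 298.15 K
1/T - 1/T25 = 1/362.15 - 1/298.15 = -0.00059273
B * (1/T - 1/T25) = 4329 * -0.00059273 = -2.5659
Rt = 2200 * exp(-2.5659) = 169.1 ohm

169.1 ohm


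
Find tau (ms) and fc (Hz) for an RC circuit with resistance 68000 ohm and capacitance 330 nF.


Time constant: tau = R * C.
tau = 68000 * 3.30e-07 = 0.02244 s
tau = 22.44 ms
Cutoff frequency: fc = 1 / (2*pi*R*C).
fc = 1 / (2*pi*0.02244) = 7.09 Hz

tau = 22.44 ms, fc = 7.09 Hz


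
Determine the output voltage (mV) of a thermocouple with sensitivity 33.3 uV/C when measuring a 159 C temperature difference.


The thermocouple output V = sensitivity * dT.
V = 33.3 uV/C * 159 C
V = 5294.7 uV
V = 5.295 mV

5.295 mV


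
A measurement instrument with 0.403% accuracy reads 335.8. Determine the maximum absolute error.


Absolute error = (accuracy% / 100) * reading.
Error = (0.403 / 100) * 335.8
Error = 0.00403 * 335.8
Error = 1.3533

1.3533


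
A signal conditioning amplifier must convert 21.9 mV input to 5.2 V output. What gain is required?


Gain = Vout / Vin (converting to same units).
G = 5.2 V / 21.9 mV
G = 5200.0 mV / 21.9 mV
G = 237.44

237.44


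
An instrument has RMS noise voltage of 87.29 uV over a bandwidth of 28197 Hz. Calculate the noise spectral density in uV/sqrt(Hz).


Noise spectral density = Vrms / sqrt(BW).
NSD = 87.29 / sqrt(28197)
NSD = 87.29 / 167.9196
NSD = 0.5198 uV/sqrt(Hz)

0.5198 uV/sqrt(Hz)


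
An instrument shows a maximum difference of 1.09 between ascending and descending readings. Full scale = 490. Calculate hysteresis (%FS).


Hysteresis = (max difference / full scale) * 100%.
H = (1.09 / 490) * 100
H = 0.222 %FS

0.222 %FS


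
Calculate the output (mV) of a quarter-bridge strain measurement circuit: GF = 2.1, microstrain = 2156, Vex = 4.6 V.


Quarter bridge output: Vout = (GF * epsilon * Vex) / 4.
Vout = (2.1 * 2156e-6 * 4.6) / 4
Vout = 0.02082696 / 4 V
Vout = 0.00520674 V = 5.2067 mV

5.2067 mV


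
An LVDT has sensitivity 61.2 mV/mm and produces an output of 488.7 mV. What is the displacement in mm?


Displacement = Vout / sensitivity.
d = 488.7 / 61.2
d = 7.985 mm

7.985 mm


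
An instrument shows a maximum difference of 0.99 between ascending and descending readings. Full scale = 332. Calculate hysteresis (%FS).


Hysteresis = (max difference / full scale) * 100%.
H = (0.99 / 332) * 100
H = 0.298 %FS

0.298 %FS


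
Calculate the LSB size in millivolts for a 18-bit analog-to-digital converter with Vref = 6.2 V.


The resolution (LSB) of an ADC is Vref / 2^n.
LSB = 6.2 / 2^18
LSB = 6.2 / 262144
LSB = 2.365e-05 V = 0.02365112 mV

0.02365112 mV


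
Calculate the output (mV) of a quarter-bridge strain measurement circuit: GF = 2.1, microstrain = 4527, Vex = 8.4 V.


Quarter bridge output: Vout = (GF * epsilon * Vex) / 4.
Vout = (2.1 * 4527e-6 * 8.4) / 4
Vout = 0.07985628 / 4 V
Vout = 0.01996407 V = 19.9641 mV

19.9641 mV


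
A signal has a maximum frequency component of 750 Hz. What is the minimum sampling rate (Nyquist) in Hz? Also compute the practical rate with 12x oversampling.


By Nyquist theorem, fs_min = 2 * fmax.
fs_min = 2 * 750 = 1500 Hz
Practical rate = 12 * fs_min = 12 * 1500 = 18000 Hz

fs_min = 1500 Hz, fs_practical = 18000 Hz


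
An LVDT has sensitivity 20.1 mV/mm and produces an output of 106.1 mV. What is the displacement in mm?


Displacement = Vout / sensitivity.
d = 106.1 / 20.1
d = 5.279 mm

5.279 mm


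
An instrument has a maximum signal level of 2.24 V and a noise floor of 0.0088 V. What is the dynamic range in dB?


Dynamic range = 20 * log10(Vmax / Vnoise).
DR = 20 * log10(2.24 / 0.0088)
DR = 20 * log10(254.55)
DR = 48.12 dB

48.12 dB


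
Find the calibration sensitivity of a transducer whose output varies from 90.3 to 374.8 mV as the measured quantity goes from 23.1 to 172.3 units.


Sensitivity = (y2 - y1) / (x2 - x1).
S = (374.8 - 90.3) / (172.3 - 23.1)
S = 284.5 / 149.2
S = 1.9068 mV/unit

1.9068 mV/unit


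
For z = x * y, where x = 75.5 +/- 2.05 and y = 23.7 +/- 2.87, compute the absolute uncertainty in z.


For a product z = x*y, the relative uncertainty is:
uz/z = sqrt((ux/x)^2 + (uy/y)^2)
Relative uncertainties: ux/x = 2.05/75.5 = 0.027152
uy/y = 2.87/23.7 = 0.121097
z = 75.5 * 23.7 = 1789.3
uz = 1789.3 * sqrt(0.027152^2 + 0.121097^2) = 222.065

222.065


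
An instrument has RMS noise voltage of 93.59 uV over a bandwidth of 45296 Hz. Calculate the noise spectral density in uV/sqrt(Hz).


Noise spectral density = Vrms / sqrt(BW).
NSD = 93.59 / sqrt(45296)
NSD = 93.59 / 212.8286
NSD = 0.4397 uV/sqrt(Hz)

0.4397 uV/sqrt(Hz)


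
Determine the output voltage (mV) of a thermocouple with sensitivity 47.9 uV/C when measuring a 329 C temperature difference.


The thermocouple output V = sensitivity * dT.
V = 47.9 uV/C * 329 C
V = 15759.1 uV
V = 15.759 mV

15.759 mV


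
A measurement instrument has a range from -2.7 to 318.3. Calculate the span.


Span = upper range - lower range.
Span = 318.3 - (-2.7)
Span = 321.0

321.0


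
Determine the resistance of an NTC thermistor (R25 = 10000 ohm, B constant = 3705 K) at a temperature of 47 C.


NTC thermistor equation: Rt = R25 * exp(B * (1/T - 1/T25)).
T in Kelvin: 320.15 K, T25 = 298.15 K
1/T - 1/T25 = 1/320.15 - 1/298.15 = -0.00023048
B * (1/T - 1/T25) = 3705 * -0.00023048 = -0.8539
Rt = 10000 * exp(-0.8539) = 4257.4 ohm

4257.4 ohm


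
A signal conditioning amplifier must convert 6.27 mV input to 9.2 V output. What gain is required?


Gain = Vout / Vin (converting to same units).
G = 9.2 V / 6.27 mV
G = 9200.0 mV / 6.27 mV
G = 1467.3

1467.3


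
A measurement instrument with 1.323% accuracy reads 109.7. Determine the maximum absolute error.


Absolute error = (accuracy% / 100) * reading.
Error = (1.323 / 100) * 109.7
Error = 0.01323 * 109.7
Error = 1.4513

1.4513


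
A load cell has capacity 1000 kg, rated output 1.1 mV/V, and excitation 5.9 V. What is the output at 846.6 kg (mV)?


Vout = rated_output * Vex * (load / capacity).
Vout = 1.1 * 5.9 * (846.6 / 1000)
Vout = 1.1 * 5.9 * 0.8466
Vout = 5.494 mV

5.494 mV


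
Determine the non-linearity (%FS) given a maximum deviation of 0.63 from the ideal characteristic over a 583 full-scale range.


Linearity error = (max deviation / full scale) * 100%.
Linearity = (0.63 / 583) * 100
Linearity = 0.108 %FS

0.108 %FS


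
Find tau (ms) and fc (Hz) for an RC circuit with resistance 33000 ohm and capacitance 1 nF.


Time constant: tau = R * C.
tau = 33000 * 1.00e-09 = 3.3e-05 s
tau = 0.033 ms
Cutoff frequency: fc = 1 / (2*pi*R*C).
fc = 1 / (2*pi*3.3e-05) = 4822.88 Hz

tau = 0.033 ms, fc = 4822.88 Hz


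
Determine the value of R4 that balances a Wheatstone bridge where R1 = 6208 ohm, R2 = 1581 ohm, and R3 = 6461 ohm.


At balance: R1*R4 = R2*R3, so R4 = R2*R3/R1.
R4 = 1581 * 6461 / 6208
R4 = 10214841 / 6208
R4 = 1645.43 ohm

1645.43 ohm


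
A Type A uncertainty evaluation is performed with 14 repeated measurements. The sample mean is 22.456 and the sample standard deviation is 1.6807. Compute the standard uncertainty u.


The standard uncertainty for Type A evaluation is u = s / sqrt(n).
u = 1.6807 / sqrt(14)
u = 1.6807 / 3.7417
u = 0.4492

0.4492


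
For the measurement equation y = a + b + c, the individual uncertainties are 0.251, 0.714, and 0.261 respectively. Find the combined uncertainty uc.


For a sum of independent quantities, uc = sqrt(u1^2 + u2^2 + u3^2).
uc = sqrt(0.251^2 + 0.714^2 + 0.261^2)
uc = sqrt(0.063001 + 0.509796 + 0.068121)
uc = 0.8006

0.8006


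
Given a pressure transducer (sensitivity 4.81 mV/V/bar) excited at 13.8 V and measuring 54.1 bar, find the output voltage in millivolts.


Output = sensitivity * Vex * P.
Vout = 4.81 * 13.8 * 54.1
Vout = 66.378 * 54.1
Vout = 3591.05 mV

3591.05 mV


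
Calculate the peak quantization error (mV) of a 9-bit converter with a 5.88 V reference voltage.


The maximum quantization error is +/- LSB/2.
LSB = Vref / 2^n = 5.88 / 512 = 0.01148437 V
Max error = LSB / 2 = 0.01148437 / 2 = 0.00574219 V
Max error = 5.7422 mV

5.7422 mV


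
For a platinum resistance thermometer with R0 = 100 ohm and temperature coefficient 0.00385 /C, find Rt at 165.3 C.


The RTD equation: Rt = R0 * (1 + alpha * T).
Rt = 100 * (1 + 0.00385 * 165.3)
Rt = 100 * (1 + 0.636405)
Rt = 100 * 1.636405
Rt = 163.641 ohm

163.641 ohm


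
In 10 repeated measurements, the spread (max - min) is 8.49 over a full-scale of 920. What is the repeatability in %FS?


Repeatability = (spread / full scale) * 100%.
R = (8.49 / 920) * 100
R = 0.923 %FS

0.923 %FS


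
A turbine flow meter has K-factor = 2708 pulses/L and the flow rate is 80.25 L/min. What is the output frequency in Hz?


Frequency = K * Q / 60 (converting L/min to L/s).
f = 2708 * 80.25 / 60
f = 217317.0 / 60
f = 3621.95 Hz

3621.95 Hz


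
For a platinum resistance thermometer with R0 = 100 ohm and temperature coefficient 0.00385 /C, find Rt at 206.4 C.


The RTD equation: Rt = R0 * (1 + alpha * T).
Rt = 100 * (1 + 0.00385 * 206.4)
Rt = 100 * (1 + 0.79464)
Rt = 100 * 1.79464
Rt = 179.464 ohm

179.464 ohm


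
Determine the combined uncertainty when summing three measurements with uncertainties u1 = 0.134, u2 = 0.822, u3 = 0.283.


For a sum of independent quantities, uc = sqrt(u1^2 + u2^2 + u3^2).
uc = sqrt(0.134^2 + 0.822^2 + 0.283^2)
uc = sqrt(0.017956 + 0.675684 + 0.080089)
uc = 0.8796

0.8796


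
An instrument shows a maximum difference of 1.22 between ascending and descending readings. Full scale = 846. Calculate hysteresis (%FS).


Hysteresis = (max difference / full scale) * 100%.
H = (1.22 / 846) * 100
H = 0.144 %FS

0.144 %FS


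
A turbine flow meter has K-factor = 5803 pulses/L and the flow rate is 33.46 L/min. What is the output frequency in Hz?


Frequency = K * Q / 60 (converting L/min to L/s).
f = 5803 * 33.46 / 60
f = 194168.38 / 60
f = 3236.14 Hz

3236.14 Hz


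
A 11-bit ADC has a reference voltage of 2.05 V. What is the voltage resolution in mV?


The resolution (LSB) of an ADC is Vref / 2^n.
LSB = 2.05 / 2^11
LSB = 2.05 / 2048
LSB = 0.00100098 V = 1.00097656 mV

1.00097656 mV


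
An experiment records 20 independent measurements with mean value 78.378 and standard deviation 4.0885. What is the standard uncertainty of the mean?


The standard uncertainty for Type A evaluation is u = s / sqrt(n).
u = 4.0885 / sqrt(20)
u = 4.0885 / 4.4721
u = 0.9142

0.9142


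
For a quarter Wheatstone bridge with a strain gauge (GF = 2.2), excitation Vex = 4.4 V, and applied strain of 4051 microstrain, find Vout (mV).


Quarter bridge output: Vout = (GF * epsilon * Vex) / 4.
Vout = (2.2 * 4051e-6 * 4.4) / 4
Vout = 0.03921368 / 4 V
Vout = 0.00980342 V = 9.8034 mV

9.8034 mV


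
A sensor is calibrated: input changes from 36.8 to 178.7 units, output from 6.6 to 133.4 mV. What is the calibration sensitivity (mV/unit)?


Sensitivity = (y2 - y1) / (x2 - x1).
S = (133.4 - 6.6) / (178.7 - 36.8)
S = 126.8 / 141.9
S = 0.8936 mV/unit

0.8936 mV/unit


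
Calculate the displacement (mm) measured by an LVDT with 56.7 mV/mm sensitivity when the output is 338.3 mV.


Displacement = Vout / sensitivity.
d = 338.3 / 56.7
d = 5.966 mm

5.966 mm


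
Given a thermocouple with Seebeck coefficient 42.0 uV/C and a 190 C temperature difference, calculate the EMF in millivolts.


The thermocouple output V = sensitivity * dT.
V = 42.0 uV/C * 190 C
V = 7980.0 uV
V = 7.98 mV

7.98 mV


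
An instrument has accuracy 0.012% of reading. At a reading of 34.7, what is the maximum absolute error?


Absolute error = (accuracy% / 100) * reading.
Error = (0.012 / 100) * 34.7
Error = 0.00012 * 34.7
Error = 0.0042

0.0042


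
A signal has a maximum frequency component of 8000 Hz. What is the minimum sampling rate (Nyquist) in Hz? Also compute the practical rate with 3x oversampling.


By Nyquist theorem, fs_min = 2 * fmax.
fs_min = 2 * 8000 = 16000 Hz
Practical rate = 3 * fs_min = 3 * 16000 = 48000 Hz

fs_min = 16000 Hz, fs_practical = 48000 Hz


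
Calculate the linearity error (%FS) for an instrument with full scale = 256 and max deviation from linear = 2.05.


Linearity error = (max deviation / full scale) * 100%.
Linearity = (2.05 / 256) * 100
Linearity = 0.801 %FS

0.801 %FS


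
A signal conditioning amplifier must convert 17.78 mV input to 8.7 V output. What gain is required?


Gain = Vout / Vin (converting to same units).
G = 8.7 V / 17.78 mV
G = 8700.0 mV / 17.78 mV
G = 489.31

489.31


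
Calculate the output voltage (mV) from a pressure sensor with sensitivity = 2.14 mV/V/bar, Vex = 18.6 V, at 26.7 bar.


Output = sensitivity * Vex * P.
Vout = 2.14 * 18.6 * 26.7
Vout = 39.804 * 26.7
Vout = 1062.77 mV

1062.77 mV


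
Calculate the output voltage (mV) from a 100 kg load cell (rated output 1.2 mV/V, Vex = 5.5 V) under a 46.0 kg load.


Vout = rated_output * Vex * (load / capacity).
Vout = 1.2 * 5.5 * (46.0 / 100)
Vout = 1.2 * 5.5 * 0.46
Vout = 3.036 mV

3.036 mV


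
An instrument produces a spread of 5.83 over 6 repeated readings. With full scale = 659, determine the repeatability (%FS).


Repeatability = (spread / full scale) * 100%.
R = (5.83 / 659) * 100
R = 0.885 %FS

0.885 %FS


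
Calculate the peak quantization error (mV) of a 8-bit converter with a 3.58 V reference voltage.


The maximum quantization error is +/- LSB/2.
LSB = Vref / 2^n = 3.58 / 256 = 0.01398438 V
Max error = LSB / 2 = 0.01398438 / 2 = 0.00699219 V
Max error = 6.9922 mV

6.9922 mV


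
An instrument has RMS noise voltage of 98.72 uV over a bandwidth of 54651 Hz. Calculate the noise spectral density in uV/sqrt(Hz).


Noise spectral density = Vrms / sqrt(BW).
NSD = 98.72 / sqrt(54651)
NSD = 98.72 / 233.7755
NSD = 0.4223 uV/sqrt(Hz)

0.4223 uV/sqrt(Hz)


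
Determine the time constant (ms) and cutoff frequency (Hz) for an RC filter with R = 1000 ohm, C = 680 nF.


Time constant: tau = R * C.
tau = 1000 * 6.80e-07 = 0.00068 s
tau = 0.68 ms
Cutoff frequency: fc = 1 / (2*pi*R*C).
fc = 1 / (2*pi*0.00068) = 234.05 Hz

tau = 0.68 ms, fc = 234.05 Hz


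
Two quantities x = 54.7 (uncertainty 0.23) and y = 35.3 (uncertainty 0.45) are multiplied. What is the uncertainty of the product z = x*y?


For a product z = x*y, the relative uncertainty is:
uz/z = sqrt((ux/x)^2 + (uy/y)^2)
Relative uncertainties: ux/x = 0.23/54.7 = 0.004205
uy/y = 0.45/35.3 = 0.012748
z = 54.7 * 35.3 = 1930.9
uz = 1930.9 * sqrt(0.004205^2 + 0.012748^2) = 25.919

25.919


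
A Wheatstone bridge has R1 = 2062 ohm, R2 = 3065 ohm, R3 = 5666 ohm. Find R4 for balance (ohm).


At balance: R1*R4 = R2*R3, so R4 = R2*R3/R1.
R4 = 3065 * 5666 / 2062
R4 = 17366290 / 2062
R4 = 8422.06 ohm

8422.06 ohm


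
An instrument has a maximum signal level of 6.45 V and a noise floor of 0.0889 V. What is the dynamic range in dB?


Dynamic range = 20 * log10(Vmax / Vnoise).
DR = 20 * log10(6.45 / 0.0889)
DR = 20 * log10(72.55)
DR = 37.21 dB

37.21 dB


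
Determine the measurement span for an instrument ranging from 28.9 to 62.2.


Span = upper range - lower range.
Span = 62.2 - (28.9)
Span = 33.3

33.3


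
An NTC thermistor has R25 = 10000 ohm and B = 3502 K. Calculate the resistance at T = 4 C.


NTC thermistor equation: Rt = R25 * exp(B * (1/T - 1/T25)).
T in Kelvin: 277.15 K, T25 = 298.15 K
1/T - 1/T25 = 1/277.15 - 1/298.15 = 0.00025414
B * (1/T - 1/T25) = 3502 * 0.00025414 = 0.89
Rt = 10000 * exp(0.89) = 24351.1 ohm

24351.1 ohm


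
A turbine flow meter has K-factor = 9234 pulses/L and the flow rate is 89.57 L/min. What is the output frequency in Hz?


Frequency = K * Q / 60 (converting L/min to L/s).
f = 9234 * 89.57 / 60
f = 827089.38 / 60
f = 13784.82 Hz

13784.82 Hz


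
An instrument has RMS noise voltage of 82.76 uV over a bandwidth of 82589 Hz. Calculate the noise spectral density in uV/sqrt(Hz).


Noise spectral density = Vrms / sqrt(BW).
NSD = 82.76 / sqrt(82589)
NSD = 82.76 / 287.383
NSD = 0.288 uV/sqrt(Hz)

0.288 uV/sqrt(Hz)


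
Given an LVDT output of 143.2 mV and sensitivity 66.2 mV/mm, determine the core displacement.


Displacement = Vout / sensitivity.
d = 143.2 / 66.2
d = 2.163 mm

2.163 mm


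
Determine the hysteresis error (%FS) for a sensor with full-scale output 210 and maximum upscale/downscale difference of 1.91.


Hysteresis = (max difference / full scale) * 100%.
H = (1.91 / 210) * 100
H = 0.91 %FS

0.91 %FS


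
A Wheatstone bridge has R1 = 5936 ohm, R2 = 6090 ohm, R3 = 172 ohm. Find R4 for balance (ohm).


At balance: R1*R4 = R2*R3, so R4 = R2*R3/R1.
R4 = 6090 * 172 / 5936
R4 = 1047480 / 5936
R4 = 176.46 ohm

176.46 ohm


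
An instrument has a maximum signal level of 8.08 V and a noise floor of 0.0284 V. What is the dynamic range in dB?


Dynamic range = 20 * log10(Vmax / Vnoise).
DR = 20 * log10(8.08 / 0.0284)
DR = 20 * log10(284.51)
DR = 49.08 dB

49.08 dB


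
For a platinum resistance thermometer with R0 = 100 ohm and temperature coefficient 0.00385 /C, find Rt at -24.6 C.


The RTD equation: Rt = R0 * (1 + alpha * T).
Rt = 100 * (1 + 0.00385 * -24.6)
Rt = 100 * (1 + -0.09471)
Rt = 100 * 0.90529
Rt = 90.529 ohm

90.529 ohm


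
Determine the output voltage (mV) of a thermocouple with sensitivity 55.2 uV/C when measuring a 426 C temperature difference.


The thermocouple output V = sensitivity * dT.
V = 55.2 uV/C * 426 C
V = 23515.2 uV
V = 23.515 mV

23.515 mV


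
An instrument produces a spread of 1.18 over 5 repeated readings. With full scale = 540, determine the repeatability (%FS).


Repeatability = (spread / full scale) * 100%.
R = (1.18 / 540) * 100
R = 0.219 %FS

0.219 %FS


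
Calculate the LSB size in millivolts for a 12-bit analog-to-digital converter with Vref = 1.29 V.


The resolution (LSB) of an ADC is Vref / 2^n.
LSB = 1.29 / 2^12
LSB = 1.29 / 4096
LSB = 0.00031494 V = 0.31494141 mV

0.31494141 mV


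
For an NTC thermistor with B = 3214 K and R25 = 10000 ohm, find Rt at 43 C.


NTC thermistor equation: Rt = R25 * exp(B * (1/T - 1/T25)).
T in Kelvin: 316.15 K, T25 = 298.15 K
1/T - 1/T25 = 1/316.15 - 1/298.15 = -0.00019096
B * (1/T - 1/T25) = 3214 * -0.00019096 = -0.6137
Rt = 10000 * exp(-0.6137) = 5413.2 ohm

5413.2 ohm


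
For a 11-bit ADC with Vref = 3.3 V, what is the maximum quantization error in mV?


The maximum quantization error is +/- LSB/2.
LSB = Vref / 2^n = 3.3 / 2048 = 0.00161133 V
Max error = LSB / 2 = 0.00161133 / 2 = 0.00080566 V
Max error = 0.8057 mV

0.8057 mV


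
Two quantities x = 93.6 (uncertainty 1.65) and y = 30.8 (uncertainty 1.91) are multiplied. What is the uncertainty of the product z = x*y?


For a product z = x*y, the relative uncertainty is:
uz/z = sqrt((ux/x)^2 + (uy/y)^2)
Relative uncertainties: ux/x = 1.65/93.6 = 0.017628
uy/y = 1.91/30.8 = 0.062013
z = 93.6 * 30.8 = 2882.9
uz = 2882.9 * sqrt(0.017628^2 + 0.062013^2) = 185.859

185.859


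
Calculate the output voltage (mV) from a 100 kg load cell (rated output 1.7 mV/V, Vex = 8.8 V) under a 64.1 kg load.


Vout = rated_output * Vex * (load / capacity).
Vout = 1.7 * 8.8 * (64.1 / 100)
Vout = 1.7 * 8.8 * 0.641
Vout = 9.589 mV

9.589 mV


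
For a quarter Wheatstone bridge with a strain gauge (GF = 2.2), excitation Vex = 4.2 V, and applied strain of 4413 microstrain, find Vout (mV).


Quarter bridge output: Vout = (GF * epsilon * Vex) / 4.
Vout = (2.2 * 4413e-6 * 4.2) / 4
Vout = 0.04077612 / 4 V
Vout = 0.01019403 V = 10.194 mV

10.194 mV


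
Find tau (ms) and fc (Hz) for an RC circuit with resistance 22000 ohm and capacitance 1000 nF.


Time constant: tau = R * C.
tau = 22000 * 1.00e-06 = 0.022 s
tau = 22.0 ms
Cutoff frequency: fc = 1 / (2*pi*R*C).
fc = 1 / (2*pi*0.022) = 7.23 Hz

tau = 22.0 ms, fc = 7.23 Hz


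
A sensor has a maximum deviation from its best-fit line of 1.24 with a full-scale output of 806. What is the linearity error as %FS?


Linearity error = (max deviation / full scale) * 100%.
Linearity = (1.24 / 806) * 100
Linearity = 0.154 %FS

0.154 %FS


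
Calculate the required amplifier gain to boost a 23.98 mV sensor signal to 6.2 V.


Gain = Vout / Vin (converting to same units).
G = 6.2 V / 23.98 mV
G = 6200.0 mV / 23.98 mV
G = 258.55

258.55


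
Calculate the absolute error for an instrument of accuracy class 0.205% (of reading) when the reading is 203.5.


Absolute error = (accuracy% / 100) * reading.
Error = (0.205 / 100) * 203.5
Error = 0.00205 * 203.5
Error = 0.4172

0.4172


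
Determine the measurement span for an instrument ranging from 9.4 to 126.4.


Span = upper range - lower range.
Span = 126.4 - (9.4)
Span = 117.0

117.0


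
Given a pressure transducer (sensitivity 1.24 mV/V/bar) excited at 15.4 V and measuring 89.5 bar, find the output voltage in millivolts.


Output = sensitivity * Vex * P.
Vout = 1.24 * 15.4 * 89.5
Vout = 19.096 * 89.5
Vout = 1709.09 mV

1709.09 mV


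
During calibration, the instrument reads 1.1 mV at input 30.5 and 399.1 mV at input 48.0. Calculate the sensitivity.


Sensitivity = (y2 - y1) / (x2 - x1).
S = (399.1 - 1.1) / (48.0 - 30.5)
S = 398.0 / 17.5
S = 22.7429 mV/unit

22.7429 mV/unit


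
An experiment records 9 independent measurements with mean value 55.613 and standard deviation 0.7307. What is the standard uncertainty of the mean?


The standard uncertainty for Type A evaluation is u = s / sqrt(n).
u = 0.7307 / sqrt(9)
u = 0.7307 / 3.0
u = 0.2436

0.2436


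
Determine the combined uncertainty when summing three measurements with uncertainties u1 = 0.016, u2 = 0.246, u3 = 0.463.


For a sum of independent quantities, uc = sqrt(u1^2 + u2^2 + u3^2).
uc = sqrt(0.016^2 + 0.246^2 + 0.463^2)
uc = sqrt(0.000256 + 0.060516 + 0.214369)
uc = 0.5245

0.5245


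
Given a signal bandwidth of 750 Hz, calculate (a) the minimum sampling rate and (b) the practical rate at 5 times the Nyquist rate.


By Nyquist theorem, fs_min = 2 * fmax.
fs_min = 2 * 750 = 1500 Hz
Practical rate = 5 * fs_min = 5 * 1500 = 7500 Hz

fs_min = 1500 Hz, fs_practical = 7500 Hz


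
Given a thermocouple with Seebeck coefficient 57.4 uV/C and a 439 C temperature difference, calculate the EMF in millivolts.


The thermocouple output V = sensitivity * dT.
V = 57.4 uV/C * 439 C
V = 25198.6 uV
V = 25.199 mV

25.199 mV


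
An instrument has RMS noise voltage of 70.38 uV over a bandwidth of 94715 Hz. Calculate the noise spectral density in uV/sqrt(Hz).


Noise spectral density = Vrms / sqrt(BW).
NSD = 70.38 / sqrt(94715)
NSD = 70.38 / 307.758
NSD = 0.2287 uV/sqrt(Hz)

0.2287 uV/sqrt(Hz)


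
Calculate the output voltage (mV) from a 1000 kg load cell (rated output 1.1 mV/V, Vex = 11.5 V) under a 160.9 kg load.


Vout = rated_output * Vex * (load / capacity).
Vout = 1.1 * 11.5 * (160.9 / 1000)
Vout = 1.1 * 11.5 * 0.1609
Vout = 2.035 mV

2.035 mV
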